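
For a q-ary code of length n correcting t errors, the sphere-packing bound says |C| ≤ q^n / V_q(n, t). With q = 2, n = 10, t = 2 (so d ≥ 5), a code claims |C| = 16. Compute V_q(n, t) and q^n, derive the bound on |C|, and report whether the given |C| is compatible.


V_q(n, t) = 56, q^n = 1024, Hamming bound = 18, |C| = 16 ≤ bound (satisfied).

Step 1: Compute V_q(n, t) = Σ_{j=0}^2 C(n, j) (q−1)^j.
  j = 0: C(10,0)·(1)^0 = 1·1 = 1.
  j = 1: C(10,1)·(1)^1 = 10·1 = 10.
  j = 2: C(10,2)·(1)^2 = 45·1 = 45.
  V_q(n, t) = 1 + 10 + 45 = 56.
Step 2: q^n = 2^10 = 1024.
Step 3: Hamming bound ⌊q^n / V_q(n,t)⌋ = ⌊1024/56⌋ = 18.
Step 4: Compare |C| = 16 to 18: satisfied.
The claimed |C| lies below the Hamming bound.


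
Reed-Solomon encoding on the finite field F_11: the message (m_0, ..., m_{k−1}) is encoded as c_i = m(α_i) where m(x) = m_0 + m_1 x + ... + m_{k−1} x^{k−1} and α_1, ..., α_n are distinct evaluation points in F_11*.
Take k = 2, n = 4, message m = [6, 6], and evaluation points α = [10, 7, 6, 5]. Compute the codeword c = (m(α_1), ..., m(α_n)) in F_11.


c = [0, 4, 9, 3]

Message polynomial: m(x) = 6 + 6·x (mod 11).
For each evaluation point α_i, compute m(α_i) mod 11:
  α_1 = 10: Horner steps 6 → 0, so m(10) = 0.
  α_2 = 7: Horner steps 6 → 4, so m(7) = 4.
  α_3 = 6: Horner steps 6 → 9, so m(6) = 9.
  α_4 = 5: Horner steps 6 → 3, so m(5) = 3.
Codeword c = [0, 4, 9, 3] ∈ F_11^4.


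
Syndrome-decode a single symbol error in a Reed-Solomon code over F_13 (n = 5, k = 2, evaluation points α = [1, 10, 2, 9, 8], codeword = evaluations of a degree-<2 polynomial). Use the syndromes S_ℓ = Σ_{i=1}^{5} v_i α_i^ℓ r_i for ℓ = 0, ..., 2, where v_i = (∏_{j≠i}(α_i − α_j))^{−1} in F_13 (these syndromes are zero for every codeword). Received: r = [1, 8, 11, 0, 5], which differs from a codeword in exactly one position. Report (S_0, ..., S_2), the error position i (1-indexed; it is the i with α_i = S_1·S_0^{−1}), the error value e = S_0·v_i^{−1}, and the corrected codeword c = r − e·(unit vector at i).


S = (1, 2, 4), error at position 3, error magnitude e = 2, c = [1, 8, 9, 0, 5].

Step 1: column multipliers v_i = (∏_{j≠i}(α_i − α_j))^{−1} mod 13.
  i = 1 (α = 1): (1−10)(1−2)(1−9)(1−8) = (−9)·(−1)·(−8)·(−7) = 504 ≡ 10, so v_1 = 10^{−1} = 4 (mod 13).
  i = 2 (α = 10): (10−1)(10−2)(10−9)(10−8) = 9·8·1·2 = 144 ≡ 1, so v_2 = 1^{−1} = 1 (mod 13).
  i = 3 (α = 2): (2−1)(2−10)(2−9)(2−8) = 1·(−8)·(−7)·(−6) = −336 ≡ 2, so v_3 = 2^{−1} = 7 (mod 13).
  i = 4 (α = 9): (9−1)(9−10)(9−2)(9−8) = 8·(−1)·7·1 = −56 ≡ 9, so v_4 = 9^{−1} = 3 (mod 13).
  i = 5 (α = 8): (8−1)(8−10)(8−2)(8−9) = 7·(−2)·6·(−1) = 84 ≡ 6, so v_5 = 6^{−1} = 11 (mod 13).
  v = [4, 1, 7, 3, 11].
Step 2: syndromes of r = [1, 8, 11, 0, 5] (all sums mod 13).
  S_0 = Σ v_i r_i = 4·1 + 1·8 + 7·11 + 3·0 + 11·5 = 144 ≡ 1.
  S_1 = Σ v_i α_i r_i = 4·1·1 + 1·10·8 + 7·2·11 + 3·9·0 + 11·8·5 = 678 ≡ 2.
  α_i^2 mod 13 = [1, 9, 4, 3, 12].
  S_2 = Σ v_i α_i^2 r_i = 4·1·1 + 1·9·8 + 7·4·11 + 3·3·0 + 11·12·5 = 1044 ≡ 4.
  S = (1, 2, 4) ≠ 0, so r is not a codeword (an error is present).
Step 3: locate the error. For a single error e at position i, S_ℓ = v_i·e·α_i^ℓ, so α_err = S_1/S_0.
  S_0^{−1} = 1^{−1} = 1 (mod 13), so α_err = 2·1 = 2 ≡ 2 = α_3. Error position i = 3.
  Consistency check: S_2/S_1 = 4·7 = 28 ≡ 2 = α_err ✓ (single-error assumption holds).
Step 4: error magnitude e = S_0/v_3 = S_0·∏_{j≠3}(α_3 − α_j) = 1·2 = 2 ≡ 2 (mod 13).
Step 5: correct position 3: c_3 = r_3 − e = 11 − 2 ≡ 9 (mod 13). Hence c = [1, 8, 9, 0, 5].
  Check: interpolating c through the α_i gives m(x) = 6 + 8·x (degree < 2) with m(α_i) = c_i for every i, so c is indeed a codeword.


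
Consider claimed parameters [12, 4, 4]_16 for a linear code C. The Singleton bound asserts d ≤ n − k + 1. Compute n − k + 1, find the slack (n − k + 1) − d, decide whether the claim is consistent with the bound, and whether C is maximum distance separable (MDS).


Singleton RHS = n − k + 1 = 9, slack = 5, bound satisfied, not MDS.

Singleton bound: d ≤ n − k + 1.
Here n = 12, k = 4, so n − k + 1 = 9.
Given d = 4, check d ≤ 9: YES.
Slack = (n − k + 1) − d = 5.
The code is NOT MDS (slack = 5 > 0).
Description: the claimed parameters are [12, 4, 4]_16; such a code would be non-MDS.


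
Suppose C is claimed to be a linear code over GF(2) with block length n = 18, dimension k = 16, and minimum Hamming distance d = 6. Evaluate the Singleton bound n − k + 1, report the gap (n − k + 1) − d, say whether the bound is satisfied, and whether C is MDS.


Singleton RHS = n − k + 1 = 3, slack = -3, bound violated (no such code; not MDS).

Singleton bound: d ≤ n − k + 1.
Here n = 18, k = 16, so n − k + 1 = 3.
Given d = 6, check d ≤ 3: NO.
Slack = (n − k + 1) − d = -3.
The slack is negative: d = 6 exceeds n − k + 1 = 3 by 3, so the Singleton bound is violated and no linear [18, 16, 6]_2 code can exist. In particular it is not MDS (MDS requires d = n − k + 1 exactly).
Description: the claimed parameters are [18, 16, 6]_2; such a code would be impossible (violates the Singleton bound).


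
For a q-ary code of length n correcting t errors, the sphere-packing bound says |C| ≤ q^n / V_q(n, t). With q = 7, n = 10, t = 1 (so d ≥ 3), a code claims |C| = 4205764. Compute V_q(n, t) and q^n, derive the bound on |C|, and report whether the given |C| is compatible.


V_q(n, t) = 61, q^n = 282475249, Hamming bound = 4630741, |C| = 4205764 ≤ bound (satisfied).

Step 1: Compute V_q(n, t) = Σ_{j=0}^1 C(n, j) (q−1)^j.
  j = 0: C(10,0)·(6)^0 = 1·1 = 1.
  j = 1: C(10,1)·(6)^1 = 10·6 = 60.
  V_q(n, t) = 1 + 60 = 61.
Step 2: q^n = 7^10 = 282475249.
Step 3: Hamming bound ⌊q^n / V_q(n,t)⌋ = ⌊282475249/61⌋ = 4630741.
Step 4: Compare |C| = 4205764 to 4630741: satisfied.
The claimed |C| lies below the Hamming bound.


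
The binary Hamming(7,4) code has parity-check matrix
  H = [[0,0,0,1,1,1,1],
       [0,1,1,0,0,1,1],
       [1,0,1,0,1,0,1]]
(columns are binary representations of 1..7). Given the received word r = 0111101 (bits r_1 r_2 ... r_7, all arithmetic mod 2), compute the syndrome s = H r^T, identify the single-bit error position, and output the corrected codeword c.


s = (1, 1, 1)^T, error position = 7, corrected codeword c = 0111100

Compute s = H r^T mod 2 one row at a time:
  s_1 = 1 + 1 + 0 + 1 = 3 ≡ 1 (mod 2).
  s_2 = 1 + 1 + 0 + 1 = 3 ≡ 1 (mod 2).
  s_3 = 0 + 1 + 1 + 1 = 3 ≡ 1 (mod 2).
s = (1, 1, 1)^T — this equals column 7 of H (binary 111), so error is at position 7.
Correct: flip bit 7 of r = 0111101 to get c = 0111100.


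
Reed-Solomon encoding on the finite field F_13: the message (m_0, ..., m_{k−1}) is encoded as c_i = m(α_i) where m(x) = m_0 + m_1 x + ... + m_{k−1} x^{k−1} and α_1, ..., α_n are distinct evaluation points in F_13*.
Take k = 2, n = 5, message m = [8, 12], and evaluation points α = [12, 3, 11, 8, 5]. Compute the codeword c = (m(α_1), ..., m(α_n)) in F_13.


c = [9, 5, 10, 0, 3]

Message polynomial: m(x) = 8 + 12·x (mod 13).
For each evaluation point α_i, compute m(α_i) mod 13:
  α_1 = 12: Horner steps 12 → 9, so m(12) = 9.
  α_2 = 3: Horner steps 12 → 5, so m(3) = 5.
  α_3 = 11: Horner steps 12 → 10, so m(11) = 10.
  α_4 = 8: Horner steps 12 → 0, so m(8) = 0.
  α_5 = 5: Horner steps 12 → 3, so m(5) = 3.
Codeword c = [9, 5, 10, 0, 3] ∈ F_13^5.


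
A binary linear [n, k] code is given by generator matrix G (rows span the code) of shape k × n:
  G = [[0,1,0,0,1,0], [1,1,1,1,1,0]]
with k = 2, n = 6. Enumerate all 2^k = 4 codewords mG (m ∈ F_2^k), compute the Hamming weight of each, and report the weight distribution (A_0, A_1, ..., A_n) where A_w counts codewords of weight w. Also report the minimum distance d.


Weight distribution: A_0 = 1, A_2 = 1, A_3 = 1, A_5 = 1. Minimum distance d = 2.

Enumerate all 2^2 = 4 messages m ∈ F_2^2.
For each, compute codeword c = mG in F_2^6, then tally its weight.
  m = 00 → c = 000000, weight = 0.
  m = 10 → c = 010010, weight = 2.
  m = 01 → c = 111110, weight = 5.
  m = 11 → c = 101100, weight = 3.
Tally weights:
  weight 0: 1 codewords.
  weight 2: 1 codewords.
  weight 3: 1 codewords.
  weight 5: 1 codewords.
Minimum distance d = smallest w > 0 with A_w > 0 = 2.
Sanity: Σ A_w = 4 = 2^2 = 4 ✓.


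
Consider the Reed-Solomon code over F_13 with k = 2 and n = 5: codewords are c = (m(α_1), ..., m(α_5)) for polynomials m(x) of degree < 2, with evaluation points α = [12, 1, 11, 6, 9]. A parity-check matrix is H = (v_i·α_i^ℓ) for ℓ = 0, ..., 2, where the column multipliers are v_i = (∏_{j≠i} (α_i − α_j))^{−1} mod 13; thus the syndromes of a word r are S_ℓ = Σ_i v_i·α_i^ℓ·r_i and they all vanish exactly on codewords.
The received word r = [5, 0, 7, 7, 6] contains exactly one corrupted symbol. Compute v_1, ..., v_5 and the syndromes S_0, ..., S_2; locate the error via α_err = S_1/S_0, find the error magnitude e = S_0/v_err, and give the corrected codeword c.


S = (8, 10, 6), error at position 3, error magnitude e = 6, c = [5, 0, 1, 7, 6].

Step 1: column multipliers v_i = (∏_{j≠i}(α_i − α_j))^{−1} mod 13.
  i = 1 (α = 12): (12−1)(12−11)(12−6)(12−9) = 11·1·6·3 = 198 ≡ 3, so v_1 = 3^{−1} = 9 (mod 13).
  i = 2 (α = 1): (1−12)(1−11)(1−6)(1−9) = (−11)·(−10)·(−5)·(−8) = 4400 ≡ 6, so v_2 = 6^{−1} = 11 (mod 13).
  i = 3 (α = 11): (11−12)(11−1)(11−6)(11−9) = (−1)·10·5·2 = −100 ≡ 4, so v_3 = 4^{−1} = 10 (mod 13).
  i = 4 (α = 6): (6−12)(6−1)(6−11)(6−9) = (−6)·5·(−5)·(−3) = −450 ≡ 5, so v_4 = 5^{−1} = 8 (mod 13).
  i = 5 (α = 9): (9−12)(9−1)(9−11)(9−6) = (−3)·8·(−2)·3 = 144 ≡ 1, so v_5 = 1^{−1} = 1 (mod 13).
  v = [9, 11, 10, 8, 1].
Step 2: syndromes of r = [5, 0, 7, 7, 6] (all sums mod 13).
  S_0 = Σ v_i r_i = 9·5 + 11·0 + 10·7 + 8·7 + 1·6 = 177 ≡ 8.
  S_1 = Σ v_i α_i r_i = 9·12·5 + 11·1·0 + 10·11·7 + 8·6·7 + 1·9·6 = 1700 ≡ 10.
  α_i^2 mod 13 = [1, 1, 4, 10, 3].
  S_2 = Σ v_i α_i^2 r_i = 9·1·5 + 11·1·0 + 10·4·7 + 8·10·7 + 1·3·6 = 903 ≡ 6.
  S = (8, 10, 6) ≠ 0, so r is not a codeword (an error is present).
Step 3: locate the error. For a single error e at position i, S_ℓ = v_i·e·α_i^ℓ, so α_err = S_1/S_0.
  S_0^{−1} = 8^{−1} = 5 (mod 13), so α_err = 10·5 = 50 ≡ 11 = α_3. Error position i = 3.
  Consistency check: S_2/S_1 = 6·4 = 24 ≡ 11 = α_err ✓ (single-error assumption holds).
Step 4: error magnitude e = S_0/v_3 = S_0·∏_{j≠3}(α_3 − α_j) = 8·4 = 32 ≡ 6 (mod 13).
Step 5: correct position 3: c_3 = r_3 − e = 7 − 6 ≡ 1 (mod 13). Hence c = [5, 0, 1, 7, 6].
  Check: interpolating c through the α_i gives m(x) = 9 + 4·x (degree < 2) with m(α_i) = c_i for every i, so c is indeed a codeword.


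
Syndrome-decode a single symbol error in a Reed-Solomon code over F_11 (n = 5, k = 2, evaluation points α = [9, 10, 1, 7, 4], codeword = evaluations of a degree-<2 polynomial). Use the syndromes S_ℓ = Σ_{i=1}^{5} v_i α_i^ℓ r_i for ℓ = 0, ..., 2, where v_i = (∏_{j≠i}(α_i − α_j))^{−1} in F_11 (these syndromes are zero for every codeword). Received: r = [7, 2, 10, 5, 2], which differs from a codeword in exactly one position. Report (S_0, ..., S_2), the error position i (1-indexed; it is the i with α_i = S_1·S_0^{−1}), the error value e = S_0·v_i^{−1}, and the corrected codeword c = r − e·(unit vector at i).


S = (2, 9, 2), error at position 2, error magnitude e = 5, c = [7, 8, 10, 5, 2].

Step 1: column multipliers v_i = (∏_{j≠i}(α_i − α_j))^{−1} mod 11.
  i = 1 (α = 9): (9−10)(9−1)(9−7)(9−4) = (−1)·8·2·5 = −80 ≡ 8, so v_1 = 8^{−1} = 7 (mod 11).
  i = 2 (α = 10): (10−9)(10−1)(10−7)(10−4) = 1·9·3·6 = 162 ≡ 8, so v_2 = 8^{−1} = 7 (mod 11).
  i = 3 (α = 1): (1−9)(1−10)(1−7)(1−4) = (−8)·(−9)·(−6)·(−3) = 1296 ≡ 9, so v_3 = 9^{−1} = 5 (mod 11).
  i = 4 (α = 7): (7−9)(7−10)(7−1)(7−4) = (−2)·(−3)·6·3 = 108 ≡ 9, so v_4 = 9^{−1} = 5 (mod 11).
  i = 5 (α = 4): (4−9)(4−10)(4−1)(4−7) = (−5)·(−6)·3·(−3) = −270 ≡ 5, so v_5 = 5^{−1} = 9 (mod 11).
  v = [7, 7, 5, 5, 9].
Step 2: syndromes of r = [7, 2, 10, 5, 2] (all sums mod 11).
  S_0 = Σ v_i r_i = 7·7 + 7·2 + 5·10 + 5·5 + 9·2 = 156 ≡ 2.
  S_1 = Σ v_i α_i r_i = 7·9·7 + 7·10·2 + 5·1·10 + 5·7·5 + 9·4·2 = 878 ≡ 9.
  α_i^2 mod 11 = [4, 1, 1, 5, 5].
  S_2 = Σ v_i α_i^2 r_i = 7·4·7 + 7·1·2 + 5·1·10 + 5·5·5 + 9·5·2 = 475 ≡ 2.
  S = (2, 9, 2) ≠ 0, so r is not a codeword (an error is present).
Step 3: locate the error. For a single error e at position i, S_ℓ = v_i·e·α_i^ℓ, so α_err = S_1/S_0.
  S_0^{−1} = 2^{−1} = 6 (mod 11), so α_err = 9·6 = 54 ≡ 10 = α_2. Error position i = 2.
  Consistency check: S_2/S_1 = 2·5 = 10 ≡ 10 = α_err ✓ (single-error assumption holds).
Step 4: error magnitude e = S_0/v_2 = S_0·∏_{j≠2}(α_2 − α_j) = 2·8 = 16 ≡ 5 (mod 11).
Step 5: correct position 2: c_2 = r_2 − e = 2 − 5 ≡ 8 (mod 11). Hence c = [7, 8, 10, 5, 2].
  Check: interpolating c through the α_i gives m(x) = 9 + 1·x (degree < 2) with m(α_i) = c_i for every i, so c is indeed a codeword.


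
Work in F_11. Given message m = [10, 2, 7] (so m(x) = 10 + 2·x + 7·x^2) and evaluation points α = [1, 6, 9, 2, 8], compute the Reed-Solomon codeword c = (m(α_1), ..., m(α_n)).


c = [8, 10, 1, 9, 1]

Message polynomial: m(x) = 10 + 2·x + 7·x^2 (mod 11).
For each evaluation point α_i, compute m(α_i) mod 11:
  α_1 = 1: Horner steps 7 → 9 → 8, so m(1) = 8.
  α_2 = 6: Horner steps 7 → 0 → 10, so m(6) = 10.
  α_3 = 9: Horner steps 7 → 10 → 1, so m(9) = 1.
  α_4 = 2: Horner steps 7 → 5 → 9, so m(2) = 9.
  α_5 = 8: Horner steps 7 → 3 → 1, so m(8) = 1.
Codeword c = [8, 10, 1, 9, 1] ∈ F_11^5.


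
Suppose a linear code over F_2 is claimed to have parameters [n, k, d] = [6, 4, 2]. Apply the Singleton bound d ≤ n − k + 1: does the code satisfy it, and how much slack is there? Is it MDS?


Singleton RHS = n − k + 1 = 3, slack = 1, bound satisfied, not MDS.

Singleton bound: d ≤ n − k + 1.
Here n = 6, k = 4, so n − k + 1 = 3.
Given d = 2, check d ≤ 3: YES.
Slack = (n − k + 1) − d = 1.
The code is NOT MDS (slack = 1 > 0).
Description: the claimed parameters are [6, 4, 2]_2; such a code would be non-MDS.


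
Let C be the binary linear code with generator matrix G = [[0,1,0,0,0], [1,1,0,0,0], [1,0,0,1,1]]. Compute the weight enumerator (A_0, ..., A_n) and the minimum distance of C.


Weight distribution: A_0 = 1, A_1 = 2, A_2 = 2, A_3 = 2, A_4 = 1. Minimum distance d = 1.

Enumerate all 2^3 = 8 messages m ∈ F_2^3.
For each, compute codeword c = mG in F_2^5, then tally its weight.
  m = 000 → c = 00000, weight = 0.
  m = 100 → c = 01000, weight = 1.
  m = 010 → c = 11000, weight = 2.
  m = 110 → c = 10000, weight = 1.
  m = 001 → c = 10011, weight = 3.
  m = 101 → c = 11011, weight = 4.
  m = 011 → c = 01011, weight = 3.
  m = 111 → c = 00011, weight = 2.
Tally weights:
  weight 0: 1 codewords.
  weight 1: 2 codewords.
  weight 2: 2 codewords.
  weight 3: 2 codewords.
  weight 4: 1 codewords.
Minimum distance d = smallest w > 0 with A_w > 0 = 1.
Sanity: Σ A_w = 8 = 2^3 = 8 ✓.


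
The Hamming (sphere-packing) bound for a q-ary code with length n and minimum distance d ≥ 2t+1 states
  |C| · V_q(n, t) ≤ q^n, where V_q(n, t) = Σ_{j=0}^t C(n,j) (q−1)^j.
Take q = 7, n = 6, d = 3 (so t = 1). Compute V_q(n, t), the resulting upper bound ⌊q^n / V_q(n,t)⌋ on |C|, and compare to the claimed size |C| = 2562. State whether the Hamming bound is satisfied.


V_q(n, t) = 37, q^n = 117649, Hamming bound = 3179, |C| = 2562 ≤ bound (satisfied).

Step 1: Compute V_q(n, t) = Σ_{j=0}^1 C(n, j) (q−1)^j.
  j = 0: C(6,0)·(6)^0 = 1·1 = 1.
  j = 1: C(6,1)·(6)^1 = 6·6 = 36.
  V_q(n, t) = 1 + 36 = 37.
Step 2: q^n = 7^6 = 117649.
Step 3: Hamming bound ⌊q^n / V_q(n,t)⌋ = ⌊117649/37⌋ = 3179.
Step 4: Compare |C| = 2562 to 3179: satisfied.
The claimed |C| lies below the Hamming bound.


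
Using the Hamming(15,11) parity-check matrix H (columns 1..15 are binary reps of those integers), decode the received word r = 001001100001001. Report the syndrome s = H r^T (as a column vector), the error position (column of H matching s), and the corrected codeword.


s = (0, 0, 0, 1)^T, error position = 1, corrected codeword c = 101001100001001

Compute s = H r^T mod 2 one row at a time:
  s_1 = 0 + 0 + 0 + 0 + 1 + 0 + 0 + 1 = 2 ≡ 0 (mod 2).
  s_2 = 0 + 0 + 1 + 1 + 1 + 0 + 0 + 1 = 4 ≡ 0 (mod 2).
  s_3 = 0 + 1 + 1 + 1 + 0 + 0 + 0 + 1 = 4 ≡ 0 (mod 2).
  s_4 = 0 + 1 + 0 + 1 + 0 + 0 + 0 + 1 = 3 ≡ 1 (mod 2).
s = (0, 0, 0, 1)^T — this equals column 1 of H (binary 0001), so error is at position 1.
Correct: flip bit 1 of r = 001001100001001 to get c = 101001100001001.


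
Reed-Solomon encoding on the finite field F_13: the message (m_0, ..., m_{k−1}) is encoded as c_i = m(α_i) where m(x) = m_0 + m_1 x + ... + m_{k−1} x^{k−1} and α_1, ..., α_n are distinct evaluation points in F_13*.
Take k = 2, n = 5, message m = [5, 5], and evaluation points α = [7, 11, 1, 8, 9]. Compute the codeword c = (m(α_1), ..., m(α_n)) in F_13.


c = [1, 8, 10, 6, 11]

Message polynomial: m(x) = 5 + 5·x (mod 13).
For each evaluation point α_i, compute m(α_i) mod 13:
  α_1 = 7: Horner steps 5 → 1, so m(7) = 1.
  α_2 = 11: Horner steps 5 → 8, so m(11) = 8.
  α_3 = 1: Horner steps 5 → 10, so m(1) = 10.
  α_4 = 8: Horner steps 5 → 6, so m(8) = 6.
  α_5 = 9: Horner steps 5 → 11, so m(9) = 11.
Codeword c = [1, 8, 10, 6, 11] ∈ F_13^5.


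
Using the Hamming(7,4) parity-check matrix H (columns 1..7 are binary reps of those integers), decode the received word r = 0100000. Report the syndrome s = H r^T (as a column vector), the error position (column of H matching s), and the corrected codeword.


s = (0, 1, 0)^T, error position = 2, corrected codeword c = 0000000

Compute s = H r^T mod 2 one row at a time:
  s_1 = 0 + 0 + 0 + 0 = 0 ≡ 0 (mod 2).
  s_2 = 1 + 0 + 0 + 0 = 1 ≡ 1 (mod 2).
  s_3 = 0 + 0 + 0 + 0 = 0 ≡ 0 (mod 2).
s = (0, 1, 0)^T — this equals column 2 of H (binary 010), so error is at position 2.
Correct: flip bit 2 of r = 0100000 to get c = 0000000.


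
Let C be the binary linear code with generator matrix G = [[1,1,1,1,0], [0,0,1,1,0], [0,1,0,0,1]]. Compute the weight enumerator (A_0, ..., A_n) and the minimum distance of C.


Weight distribution: A_0 = 1, A_2 = 4, A_4 = 3. Minimum distance d = 2.

Enumerate all 2^3 = 8 messages m ∈ F_2^3.
For each, compute codeword c = mG in F_2^5, then tally its weight.
  m = 000 → c = 00000, weight = 0.
  m = 100 → c = 11110, weight = 4.
  m = 010 → c = 00110, weight = 2.
  m = 110 → c = 11000, weight = 2.
  m = 001 → c = 01001, weight = 2.
  m = 101 → c = 10111, weight = 4.
  m = 011 → c = 01111, weight = 4.
  m = 111 → c = 10001, weight = 2.
Tally weights:
  weight 0: 1 codewords.
  weight 2: 4 codewords.
  weight 4: 3 codewords.
Minimum distance d = smallest w > 0 with A_w > 0 = 2.
Sanity: Σ A_w = 8 = 2^3 = 8 ✓.


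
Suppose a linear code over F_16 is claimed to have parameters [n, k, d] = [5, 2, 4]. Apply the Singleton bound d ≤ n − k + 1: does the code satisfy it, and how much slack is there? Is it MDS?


Singleton RHS = n − k + 1 = 4, slack = 0, bound satisfied, MDS.

Singleton bound: d ≤ n − k + 1.
Here n = 5, k = 2, so n − k + 1 = 4.
Given d = 4, check d ≤ 4: YES.
Slack = (n − k + 1) − d = 0.
The code is MDS (slack = 0).
Description: the claimed parameters are [5, 2, 4]_16; such a code would be MDS (meets Singleton bound).


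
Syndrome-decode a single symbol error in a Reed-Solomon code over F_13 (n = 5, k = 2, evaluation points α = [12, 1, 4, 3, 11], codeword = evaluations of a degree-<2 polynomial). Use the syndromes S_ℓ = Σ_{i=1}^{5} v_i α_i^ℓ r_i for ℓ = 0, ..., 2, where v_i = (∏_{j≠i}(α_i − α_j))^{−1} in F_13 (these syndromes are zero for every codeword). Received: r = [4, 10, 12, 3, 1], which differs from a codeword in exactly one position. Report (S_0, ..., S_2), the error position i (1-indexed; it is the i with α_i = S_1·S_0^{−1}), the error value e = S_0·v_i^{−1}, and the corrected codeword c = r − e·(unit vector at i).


S = (7, 2, 8), error at position 3, error magnitude e = 6, c = [4, 10, 6, 3, 1].

Step 1: column multipliers v_i = (∏_{j≠i}(α_i − α_j))^{−1} mod 13.
  i = 1 (α = 12): (12−1)(12−4)(12−3)(12−11) = 11·8·9·1 = 792 ≡ 12, so v_1 = 12^{−1} = 12 (mod 13).
  i = 2 (α = 1): (1−12)(1−4)(1−3)(1−11) = (−11)·(−3)·(−2)·(−10) = 660 ≡ 10, so v_2 = 10^{−1} = 4 (mod 13).
  i = 3 (α = 4): (4−12)(4−1)(4−3)(4−11) = (−8)·3·1·(−7) = 168 ≡ 12, so v_3 = 12^{−1} = 12 (mod 13).
  i = 4 (α = 3): (3−12)(3−1)(3−4)(3−11) = (−9)·2·(−1)·(−8) = −144 ≡ 12, so v_4 = 12^{−1} = 12 (mod 13).
  i = 5 (α = 11): (11−12)(11−1)(11−4)(11−3) = (−1)·10·7·8 = −560 ≡ 12, so v_5 = 12^{−1} = 12 (mod 13).
  v = [12, 4, 12, 12, 12].
Step 2: syndromes of r = [4, 10, 12, 3, 1] (all sums mod 13).
  S_0 = Σ v_i r_i = 12·4 + 4·10 + 12·12 + 12·3 + 12·1 = 280 ≡ 7.
  S_1 = Σ v_i α_i r_i = 12·12·4 + 4·1·10 + 12·4·12 + 12·3·3 + 12·11·1 = 1432 ≡ 2.
  α_i^2 mod 13 = [1, 1, 3, 9, 4].
  S_2 = Σ v_i α_i^2 r_i = 12·1·4 + 4·1·10 + 12·3·12 + 12·9·3 + 12·4·1 = 892 ≡ 8.
  S = (7, 2, 8) ≠ 0, so r is not a codeword (an error is present).
Step 3: locate the error. For a single error e at position i, S_ℓ = v_i·e·α_i^ℓ, so α_err = S_1/S_0.
  S_0^{−1} = 7^{−1} = 2 (mod 13), so α_err = 2·2 = 4 ≡ 4 = α_3. Error position i = 3.
  Consistency check: S_2/S_1 = 8·7 = 56 ≡ 4 = α_err ✓ (single-error assumption holds).
Step 4: error magnitude e = S_0/v_3 = S_0·∏_{j≠3}(α_3 − α_j) = 7·12 = 84 ≡ 6 (mod 13).
Step 5: correct position 3: c_3 = r_3 − e = 12 − 6 ≡ 6 (mod 13). Hence c = [4, 10, 6, 3, 1].
  Check: interpolating c through the α_i gives m(x) = 7 + 3·x (degree < 2) with m(α_i) = c_i for every i, so c is indeed a codeword.


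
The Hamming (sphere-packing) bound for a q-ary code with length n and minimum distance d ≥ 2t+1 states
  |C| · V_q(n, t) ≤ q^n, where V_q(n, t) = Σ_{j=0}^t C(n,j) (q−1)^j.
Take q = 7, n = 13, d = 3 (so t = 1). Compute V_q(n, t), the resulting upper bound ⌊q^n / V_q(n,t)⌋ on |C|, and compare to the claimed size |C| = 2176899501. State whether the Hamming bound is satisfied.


V_q(n, t) = 79, q^n = 96889010407, Hamming bound = 1226443169, |C| = 2176899501 > bound (violated).

Step 1: Compute V_q(n, t) = Σ_{j=0}^1 C(n, j) (q−1)^j.
  j = 0: C(13,0)·(6)^0 = 1·1 = 1.
  j = 1: C(13,1)·(6)^1 = 13·6 = 78.
  V_q(n, t) = 1 + 78 = 79.
Step 2: q^n = 7^13 = 96889010407.
Step 3: Hamming bound ⌊q^n / V_q(n,t)⌋ = ⌊96889010407/79⌋ = 1226443169.
Step 4: Compare |C| = 2176899501 to 1226443169: violated.
The claimed |C| lies above the Hamming bound, so no 7-ary code of length 13 with d ≥ 3 can have 2176899501 codewords.


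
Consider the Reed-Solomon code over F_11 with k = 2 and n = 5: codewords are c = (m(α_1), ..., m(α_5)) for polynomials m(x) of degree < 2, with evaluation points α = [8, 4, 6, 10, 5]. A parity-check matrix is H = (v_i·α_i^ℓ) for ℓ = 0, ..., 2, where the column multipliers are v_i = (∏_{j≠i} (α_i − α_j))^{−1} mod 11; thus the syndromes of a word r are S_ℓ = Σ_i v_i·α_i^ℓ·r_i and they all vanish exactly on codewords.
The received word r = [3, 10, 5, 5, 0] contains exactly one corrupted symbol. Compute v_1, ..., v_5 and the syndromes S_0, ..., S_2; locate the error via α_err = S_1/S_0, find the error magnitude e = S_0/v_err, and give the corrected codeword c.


S = (3, 7, 9), error at position 3, error magnitude e = 4, c = [3, 10, 1, 5, 0].

Step 1: column multipliers v_i = (∏_{j≠i}(α_i − α_j))^{−1} mod 11.
  i = 1 (α = 8): (8−4)(8−6)(8−10)(8−5) = 4·2·(−2)·3 = −48 ≡ 7, so v_1 = 7^{−1} = 8 (mod 11).
  i = 2 (α = 4): (4−8)(4−6)(4−10)(4−5) = (−4)·(−2)·(−6)·(−1) = 48 ≡ 4, so v_2 = 4^{−1} = 3 (mod 11).
  i = 3 (α = 6): (6−8)(6−4)(6−10)(6−5) = (−2)·2·(−4)·1 = 16 ≡ 5, so v_3 = 5^{−1} = 9 (mod 11).
  i = 4 (α = 10): (10−8)(10−4)(10−6)(10−5) = 2·6·4·5 = 240 ≡ 9, so v_4 = 9^{−1} = 5 (mod 11).
  i = 5 (α = 5): (5−8)(5−4)(5−6)(5−10) = (−3)·1·(−1)·(−5) = −15 ≡ 7, so v_5 = 7^{−1} = 8 (mod 11).
  v = [8, 3, 9, 5, 8].
Step 2: syndromes of r = [3, 10, 5, 5, 0] (all sums mod 11).
  S_0 = Σ v_i r_i = 8·3 + 3·10 + 9·5 + 5·5 + 8·0 = 124 ≡ 3.
  S_1 = Σ v_i α_i r_i = 8·8·3 + 3·4·10 + 9·6·5 + 5·10·5 + 8·5·0 = 832 ≡ 7.
  α_i^2 mod 11 = [9, 5, 3, 1, 3].
  S_2 = Σ v_i α_i^2 r_i = 8·9·3 + 3·5·10 + 9·3·5 + 5·1·5 + 8·3·0 = 526 ≡ 9.
  S = (3, 7, 9) ≠ 0, so r is not a codeword (an error is present).
Step 3: locate the error. For a single error e at position i, S_ℓ = v_i·e·α_i^ℓ, so α_err = S_1/S_0.
  S_0^{−1} = 3^{−1} = 4 (mod 11), so α_err = 7·4 = 28 ≡ 6 = α_3. Error position i = 3.
  Consistency check: S_2/S_1 = 9·8 = 72 ≡ 6 = α_err ✓ (single-error assumption holds).
Step 4: error magnitude e = S_0/v_3 = S_0·∏_{j≠3}(α_3 − α_j) = 3·5 = 15 ≡ 4 (mod 11).
Step 5: correct position 3: c_3 = r_3 − e = 5 − 4 ≡ 1 (mod 11). Hence c = [3, 10, 1, 5, 0].
  Check: interpolating c through the α_i gives m(x) = 6 + 1·x (degree < 2) with m(α_i) = c_i for every i, so c is indeed a codeword.


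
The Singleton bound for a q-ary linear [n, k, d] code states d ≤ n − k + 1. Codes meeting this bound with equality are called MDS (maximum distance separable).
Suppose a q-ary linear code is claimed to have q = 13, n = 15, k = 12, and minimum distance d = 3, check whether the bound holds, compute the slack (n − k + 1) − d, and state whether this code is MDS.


Singleton RHS = n − k + 1 = 4, slack = 1, bound satisfied, not MDS.

Singleton bound: d ≤ n − k + 1.
Here n = 15, k = 12, so n − k + 1 = 4.
Given d = 3, check d ≤ 4: YES.
Slack = (n − k + 1) − d = 1.
The code is NOT MDS (slack = 1 > 0).
Description: the claimed parameters are [15, 12, 3]_13; such a code would be non-MDS.


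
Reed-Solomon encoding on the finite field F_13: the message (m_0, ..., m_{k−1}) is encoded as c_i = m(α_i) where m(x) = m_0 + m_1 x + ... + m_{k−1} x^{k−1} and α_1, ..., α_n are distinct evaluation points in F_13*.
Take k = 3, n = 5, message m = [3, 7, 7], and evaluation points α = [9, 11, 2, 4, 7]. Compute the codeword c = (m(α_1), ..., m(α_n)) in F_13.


c = [9, 4, 6, 0, 5]

Message polynomial: m(x) = 3 + 7·x + 7·x^2 (mod 13).
For each evaluation point α_i, compute m(α_i) mod 13:
  α_1 = 9: Horner steps 7 → 5 → 9, so m(9) = 9.
  α_2 = 11: Horner steps 7 → 6 → 4, so m(11) = 4.
  α_3 = 2: Horner steps 7 → 8 → 6, so m(2) = 6.
  α_4 = 4: Horner steps 7 → 9 → 0, so m(4) = 0.
  α_5 = 7: Horner steps 7 → 4 → 5, so m(7) = 5.
Codeword c = [9, 4, 6, 0, 5] ∈ F_13^5.


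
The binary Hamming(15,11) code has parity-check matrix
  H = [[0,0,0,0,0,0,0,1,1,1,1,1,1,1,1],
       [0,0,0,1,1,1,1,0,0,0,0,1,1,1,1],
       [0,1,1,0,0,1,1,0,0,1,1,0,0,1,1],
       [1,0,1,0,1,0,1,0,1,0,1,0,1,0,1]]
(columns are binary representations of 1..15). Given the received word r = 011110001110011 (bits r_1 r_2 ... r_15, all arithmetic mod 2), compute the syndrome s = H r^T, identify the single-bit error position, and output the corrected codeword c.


s = (1, 0, 0, 1)^T, error position = 9, corrected codeword c = 011110000110011

Compute s = H r^T mod 2 one row at a time:
  s_1 = 0 + 1 + 1 + 1 + 0 + 0 + 1 + 1 = 5 ≡ 1 (mod 2).
  s_2 = 1 + 1 + 0 + 0 + 0 + 0 + 1 + 1 = 4 ≡ 0 (mod 2).
  s_3 = 1 + 1 + 0 + 0 + 1 + 1 + 1 + 1 = 6 ≡ 0 (mod 2).
  s_4 = 0 + 1 + 1 + 0 + 1 + 1 + 0 + 1 = 5 ≡ 1 (mod 2).
s = (1, 0, 0, 1)^T — this equals column 9 of H (binary 1001), so error is at position 9.
Correct: flip bit 9 of r = 011110001110011 to get c = 011110000110011.


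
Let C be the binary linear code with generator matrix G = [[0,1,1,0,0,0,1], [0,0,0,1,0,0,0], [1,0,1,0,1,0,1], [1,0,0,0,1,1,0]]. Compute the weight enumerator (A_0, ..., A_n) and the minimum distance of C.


Weight distribution: A_0 = 1, A_1 = 1, A_2 = 1, A_3 = 5, A_4 = 5, A_5 = 1, A_6 = 1, A_7 = 1. Minimum distance d = 1.

Enumerate all 2^4 = 16 messages m ∈ F_2^4.
For each, compute codeword c = mG in F_2^7, then tally its weight.
  m = 0000 → c = 0000000, weight = 0.
  m = 1000 → c = 0110001, weight = 3.
  m = 0100 → c = 0001000, weight = 1.
  m = 1100 → c = 0111001, weight = 4.
  m = 0010 → c = 1010101, weight = 4.
  m = 1010 → c = 1100100, weight = 3.
  m = 0110 → c = 1011101, weight = 5.
  m = 1110 → c = 1101100, weight = 4.
  m = 0001 → c = 1000110, weight = 3.
  m = 1001 → c = 1110111, weight = 6.
  m = 0101 → c = 1001110, weight = 4.
  m = 1101 → c = 1111111, weight = 7.
  m = 0011 → c = 0010011, weight = 3.
  m = 1011 → c = 0100010, weight = 2.
  m = 0111 → c = 0011011, weight = 4.
  m = 1111 → c = 0101010, weight = 3.
Tally weights:
  weight 0: 1 codewords.
  weight 1: 1 codewords.
  weight 2: 1 codewords.
  weight 3: 5 codewords.
  weight 4: 5 codewords.
  weight 5: 1 codewords.
  weight 6: 1 codewords.
  weight 7: 1 codewords.
Minimum distance d = smallest w > 0 with A_w > 0 = 1.
Sanity: Σ A_w = 16 = 2^4 = 16 ✓.


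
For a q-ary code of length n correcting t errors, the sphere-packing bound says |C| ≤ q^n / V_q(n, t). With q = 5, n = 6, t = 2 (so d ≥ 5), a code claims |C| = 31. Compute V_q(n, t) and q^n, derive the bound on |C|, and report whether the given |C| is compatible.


V_q(n, t) = 265, q^n = 15625, Hamming bound = 58, |C| = 31 ≤ bound (satisfied).

Step 1: Compute V_q(n, t) = Σ_{j=0}^2 C(n, j) (q−1)^j.
  j = 0: C(6,0)·(4)^0 = 1·1 = 1.
  j = 1: C(6,1)·(4)^1 = 6·4 = 24.
  j = 2: C(6,2)·(4)^2 = 15·16 = 240.
  V_q(n, t) = 1 + 24 + 240 = 265.
Step 2: q^n = 5^6 = 15625.
Step 3: Hamming bound ⌊q^n / V_q(n,t)⌋ = ⌊15625/265⌋ = 58.
Step 4: Compare |C| = 31 to 58: satisfied.
The claimed |C| lies below the Hamming bound.


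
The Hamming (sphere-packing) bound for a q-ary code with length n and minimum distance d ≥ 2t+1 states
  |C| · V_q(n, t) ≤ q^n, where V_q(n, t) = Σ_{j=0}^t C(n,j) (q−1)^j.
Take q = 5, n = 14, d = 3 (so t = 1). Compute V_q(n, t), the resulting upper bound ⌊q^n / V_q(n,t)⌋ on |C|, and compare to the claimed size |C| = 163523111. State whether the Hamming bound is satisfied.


V_q(n, t) = 57, q^n = 6103515625, Hamming bound = 107079221, |C| = 163523111 > bound (violated).

Step 1: Compute V_q(n, t) = Σ_{j=0}^1 C(n, j) (q−1)^j.
  j = 0: C(14,0)·(4)^0 = 1·1 = 1.
  j = 1: C(14,1)·(4)^1 = 14·4 = 56.
  V_q(n, t) = 1 + 56 = 57.
Step 2: q^n = 5^14 = 6103515625.
Step 3: Hamming bound ⌊q^n / V_q(n,t)⌋ = ⌊6103515625/57⌋ = 107079221.
Step 4: Compare |C| = 163523111 to 107079221: violated.
The claimed |C| lies above the Hamming bound, so no 5-ary code of length 14 with d ≥ 3 can have 163523111 codewords.


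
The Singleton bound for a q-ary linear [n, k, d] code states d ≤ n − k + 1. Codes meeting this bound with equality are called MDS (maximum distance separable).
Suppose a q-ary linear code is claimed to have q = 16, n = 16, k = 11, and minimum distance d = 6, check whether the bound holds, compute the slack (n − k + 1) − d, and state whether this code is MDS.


Singleton RHS = n − k + 1 = 6, slack = 0, bound satisfied, MDS.

Singleton bound: d ≤ n − k + 1.
Here n = 16, k = 11, so n − k + 1 = 6.
Given d = 6, check d ≤ 6: YES.
Slack = (n − k + 1) − d = 0.
The code is MDS (slack = 0).
Description: the claimed parameters are [16, 11, 6]_16; such a code would be MDS (meets Singleton bound).


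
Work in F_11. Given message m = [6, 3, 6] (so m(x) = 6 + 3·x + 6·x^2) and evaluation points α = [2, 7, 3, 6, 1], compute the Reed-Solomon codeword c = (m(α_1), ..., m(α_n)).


c = [3, 2, 3, 9, 4]

Message polynomial: m(x) = 6 + 3·x + 6·x^2 (mod 11).
For each evaluation point α_i, compute m(α_i) mod 11:
  α_1 = 2: Horner steps 6 → 4 → 3, so m(2) = 3.
  α_2 = 7: Horner steps 6 → 1 → 2, so m(7) = 2.
  α_3 = 3: Horner steps 6 → 10 → 3, so m(3) = 3.
  α_4 = 6: Horner steps 6 → 6 → 9, so m(6) = 9.
  α_5 = 1: Horner steps 6 → 9 → 4, so m(1) = 4.
Codeword c = [3, 2, 3, 9, 4] ∈ F_11^5.


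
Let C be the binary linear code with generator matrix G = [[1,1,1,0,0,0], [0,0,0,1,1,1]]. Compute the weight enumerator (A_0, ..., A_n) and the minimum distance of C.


Weight distribution: A_0 = 1, A_3 = 2, A_6 = 1. Minimum distance d = 3.

Enumerate all 2^2 = 4 messages m ∈ F_2^2.
For each, compute codeword c = mG in F_2^6, then tally its weight.
  m = 00 → c = 000000, weight = 0.
  m = 10 → c = 111000, weight = 3.
  m = 01 → c = 000111, weight = 3.
  m = 11 → c = 111111, weight = 6.
Tally weights:
  weight 0: 1 codewords.
  weight 3: 2 codewords.
  weight 6: 1 codewords.
Minimum distance d = smallest w > 0 with A_w > 0 = 3.
Sanity: Σ A_w = 4 = 2^2 = 4 ✓.


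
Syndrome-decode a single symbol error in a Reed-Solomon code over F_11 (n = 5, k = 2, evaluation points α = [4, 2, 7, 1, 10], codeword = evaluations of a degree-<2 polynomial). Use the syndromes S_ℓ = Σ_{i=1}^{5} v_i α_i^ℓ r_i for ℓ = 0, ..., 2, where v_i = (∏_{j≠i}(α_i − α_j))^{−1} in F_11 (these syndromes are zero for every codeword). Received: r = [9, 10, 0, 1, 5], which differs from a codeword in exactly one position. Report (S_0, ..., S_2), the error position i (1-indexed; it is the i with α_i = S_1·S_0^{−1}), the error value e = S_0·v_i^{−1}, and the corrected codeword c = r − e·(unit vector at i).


S = (4, 5, 9), error at position 1, error magnitude e = 3, c = [6, 10, 0, 1, 5].

Step 1: column multipliers v_i = (∏_{j≠i}(α_i − α_j))^{−1} mod 11.
  i = 1 (α = 4): (4−2)(4−7)(4−1)(4−10) = 2·(−3)·3·(−6) = 108 ≡ 9, so v_1 = 9^{−1} = 5 (mod 11).
  i = 2 (α = 2): (2−4)(2−7)(2−1)(2−10) = (−2)·(−5)·1·(−8) = −80 ≡ 8, so v_2 = 8^{−1} = 7 (mod 11).
  i = 3 (α = 7): (7−4)(7−2)(7−1)(7−10) = 3·5·6·(−3) = −270 ≡ 5, so v_3 = 5^{−1} = 9 (mod 11).
  i = 4 (α = 1): (1−4)(1−2)(1−7)(1−10) = (−3)·(−1)·(−6)·(−9) = 162 ≡ 8, so v_4 = 8^{−1} = 7 (mod 11).
  i = 5 (α = 10): (10−4)(10−2)(10−7)(10−1) = 6·8·3·9 = 1296 ≡ 9, so v_5 = 9^{−1} = 5 (mod 11).
  v = [5, 7, 9, 7, 5].
Step 2: syndromes of r = [9, 10, 0, 1, 5] (all sums mod 11).
  S_0 = Σ v_i r_i = 5·9 + 7·10 + 9·0 + 7·1 + 5·5 = 147 ≡ 4.
  S_1 = Σ v_i α_i r_i = 5·4·9 + 7·2·10 + 9·7·0 + 7·1·1 + 5·10·5 = 577 ≡ 5.
  α_i^2 mod 11 = [5, 4, 5, 1, 1].
  S_2 = Σ v_i α_i^2 r_i = 5·5·9 + 7·4·10 + 9·5·0 + 7·1·1 + 5·1·5 = 537 ≡ 9.
  S = (4, 5, 9) ≠ 0, so r is not a codeword (an error is present).
Step 3: locate the error. For a single error e at position i, S_ℓ = v_i·e·α_i^ℓ, so α_err = S_1/S_0.
  S_0^{−1} = 4^{−1} = 3 (mod 11), so α_err = 5·3 = 15 ≡ 4 = α_1. Error position i = 1.
  Consistency check: S_2/S_1 = 9·9 = 81 ≡ 4 = α_err ✓ (single-error assumption holds).
Step 4: error magnitude e = S_0/v_1 = S_0·∏_{j≠1}(α_1 − α_j) = 4·9 = 36 ≡ 3 (mod 11).
Step 5: correct position 1: c_1 = r_1 − e = 9 − 3 ≡ 6 (mod 11). Hence c = [6, 10, 0, 1, 5].
  Check: interpolating c through the α_i gives m(x) = 3 + 9·x (degree < 2) with m(α_i) = c_i for every i, so c is indeed a codeword.


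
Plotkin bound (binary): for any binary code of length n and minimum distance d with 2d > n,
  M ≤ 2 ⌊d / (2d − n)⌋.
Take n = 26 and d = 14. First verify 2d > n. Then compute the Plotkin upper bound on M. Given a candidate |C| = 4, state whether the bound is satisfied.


Plotkin bound M ≤ 14; given |C| = 4 ≤ bound (satisfied).

Check applicability: 2d = 28, n = 26.
2d − n = 2 > 0, so Plotkin applies.
Compute d/(2d−n) = 14/2 ≈ 7.0000.
⌊d/(2d−n)⌋ = 7.
Plotkin bound: M ≤ 2·7 = 14.
Given |C| = 4, check: satisfied.
This |C| is below the Plotkin bound.


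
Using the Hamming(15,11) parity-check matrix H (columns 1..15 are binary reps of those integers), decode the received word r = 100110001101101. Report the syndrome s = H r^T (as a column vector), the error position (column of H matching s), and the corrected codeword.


s = (1, 1, 0, 1)^T, error position = 13, corrected codeword c = 100110001101001

Compute s = H r^T mod 2 one row at a time:
  s_1 = 0 + 1 + 1 + 0 + 1 + 1 + 0 + 1 = 5 ≡ 1 (mod 2).
  s_2 = 1 + 1 + 0 + 0 + 1 + 1 + 0 + 1 = 5 ≡ 1 (mod 2).
  s_3 = 0 + 0 + 0 + 0 + 1 + 0 + 0 + 1 = 2 ≡ 0 (mod 2).
  s_4 = 1 + 0 + 1 + 0 + 1 + 0 + 1 + 1 = 5 ≡ 1 (mod 2).
s = (1, 1, 0, 1)^T — this equals column 13 of H (binary 1101), so error is at position 13.
Correct: flip bit 13 of r = 100110001101101 to get c = 100110001101001.


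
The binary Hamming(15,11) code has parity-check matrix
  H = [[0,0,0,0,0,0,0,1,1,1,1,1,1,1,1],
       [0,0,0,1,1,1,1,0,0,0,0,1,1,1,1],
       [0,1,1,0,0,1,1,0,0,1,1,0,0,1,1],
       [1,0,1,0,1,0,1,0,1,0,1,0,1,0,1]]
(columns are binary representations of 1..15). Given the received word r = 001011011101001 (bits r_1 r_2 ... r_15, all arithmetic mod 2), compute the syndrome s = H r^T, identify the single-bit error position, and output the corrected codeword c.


s = (1, 0, 0, 0)^T, error position = 8, corrected codeword c = 001011001101001

Compute s = H r^T mod 2 one row at a time:
  s_1 = 1 + 1 + 1 + 0 + 1 + 0 + 0 + 1 = 5 ≡ 1 (mod 2).
  s_2 = 0 + 1 + 1 + 0 + 1 + 0 + 0 + 1 = 4 ≡ 0 (mod 2).
  s_3 = 0 + 1 + 1 + 0 + 1 + 0 + 0 + 1 = 4 ≡ 0 (mod 2).
  s_4 = 0 + 1 + 1 + 0 + 1 + 0 + 0 + 1 = 4 ≡ 0 (mod 2).
s = (1, 0, 0, 0)^T — this equals column 8 of H (binary 1000), so error is at position 8.
Correct: flip bit 8 of r = 001011011101001 to get c = 001011001101001.


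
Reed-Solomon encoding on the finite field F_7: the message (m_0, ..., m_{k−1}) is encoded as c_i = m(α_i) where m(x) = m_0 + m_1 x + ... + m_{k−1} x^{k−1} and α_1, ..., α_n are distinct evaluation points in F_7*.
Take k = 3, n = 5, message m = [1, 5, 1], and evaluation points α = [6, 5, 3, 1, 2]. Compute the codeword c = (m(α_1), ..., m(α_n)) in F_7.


c = [4, 2, 4, 0, 1]

Message polynomial: m(x) = 1 + 5·x + 1·x^2 (mod 7).
For each evaluation point α_i, compute m(α_i) mod 7:
  α_1 = 6: Horner steps 1 → 4 → 4, so m(6) = 4.
  α_2 = 5: Horner steps 1 → 3 → 2, so m(5) = 2.
  α_3 = 3: Horner steps 1 → 1 → 4, so m(3) = 4.
  α_4 = 1: Horner steps 1 → 6 → 0, so m(1) = 0.
  α_5 = 2: Horner steps 1 → 0 → 1, so m(2) = 1.
Codeword c = [4, 2, 4, 0, 1] ∈ F_7^5.


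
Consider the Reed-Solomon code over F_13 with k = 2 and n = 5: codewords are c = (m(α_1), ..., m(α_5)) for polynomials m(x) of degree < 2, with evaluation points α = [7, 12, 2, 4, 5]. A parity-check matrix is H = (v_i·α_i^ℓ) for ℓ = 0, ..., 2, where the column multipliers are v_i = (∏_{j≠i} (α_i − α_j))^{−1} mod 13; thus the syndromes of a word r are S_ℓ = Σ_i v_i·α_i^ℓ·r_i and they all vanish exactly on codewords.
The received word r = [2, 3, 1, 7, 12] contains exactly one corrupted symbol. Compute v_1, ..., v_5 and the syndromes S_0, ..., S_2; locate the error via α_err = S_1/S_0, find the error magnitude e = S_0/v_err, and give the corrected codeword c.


S = (4, 3, 12), error at position 4, error magnitude e = 3, c = [2, 3, 1, 4, 12].

Step 1: column multipliers v_i = (∏_{j≠i}(α_i − α_j))^{−1} mod 13.
  i = 1 (α = 7): (7−12)(7−2)(7−4)(7−5) = (−5)·5·3·2 = −150 ≡ 6, so v_1 = 6^{−1} = 11 (mod 13).
  i = 2 (α = 12): (12−7)(12−2)(12−4)(12−5) = 5·10·8·7 = 2800 ≡ 5, so v_2 = 5^{−1} = 8 (mod 13).
  i = 3 (α = 2): (2−7)(2−12)(2−4)(2−5) = (−5)·(−10)·(−2)·(−3) = 300 ≡ 1, so v_3 = 1^{−1} = 1 (mod 13).
  i = 4 (α = 4): (4−7)(4−12)(4−2)(4−5) = (−3)·(−8)·2·(−1) = −48 ≡ 4, so v_4 = 4^{−1} = 10 (mod 13).
  i = 5 (α = 5): (5−7)(5−12)(5−2)(5−4) = (−2)·(−7)·3·1 = 42 ≡ 3, so v_5 = 3^{−1} = 9 (mod 13).
  v = [11, 8, 1, 10, 9].
Step 2: syndromes of r = [2, 3, 1, 7, 12] (all sums mod 13).
  S_0 = Σ v_i r_i = 11·2 + 8·3 + 1·1 + 10·7 + 9·12 = 225 ≡ 4.
  S_1 = Σ v_i α_i r_i = 11·7·2 + 8·12·3 + 1·2·1 + 10·4·7 + 9·5·12 = 1264 ≡ 3.
  α_i^2 mod 13 = [10, 1, 4, 3, 12].
  S_2 = Σ v_i α_i^2 r_i = 11·10·2 + 8·1·3 + 1·4·1 + 10·3·7 + 9·12·12 = 1754 ≡ 12.
  S = (4, 3, 12) ≠ 0, so r is not a codeword (an error is present).
Step 3: locate the error. For a single error e at position i, S_ℓ = v_i·e·α_i^ℓ, so α_err = S_1/S_0.
  S_0^{−1} = 4^{−1} = 10 (mod 13), so α_err = 3·10 = 30 ≡ 4 = α_4. Error position i = 4.
  Consistency check: S_2/S_1 = 12·9 = 108 ≡ 4 = α_err ✓ (single-error assumption holds).
Step 4: error magnitude e = S_0/v_4 = S_0·∏_{j≠4}(α_4 − α_j) = 4·4 = 16 ≡ 3 (mod 13).
Step 5: correct position 4: c_4 = r_4 − e = 7 − 3 ≡ 4 (mod 13). Hence c = [2, 3, 1, 4, 12].
  Check: interpolating c through the α_i gives m(x) = 11 + 8·x (degree < 2) with m(α_i) = c_i for every i, so c is indeed a codeword.
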